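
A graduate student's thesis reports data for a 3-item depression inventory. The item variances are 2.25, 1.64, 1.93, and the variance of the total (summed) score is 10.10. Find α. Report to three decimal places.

Σσᵢ² = 2.25 + 1.64 + 1.93 = 5.82
α = (k/(k−1))·(1 − Σσᵢ²/σ²_T) = (3/2)·(1 − 5.82/10.10) = 0.636

α = 0.636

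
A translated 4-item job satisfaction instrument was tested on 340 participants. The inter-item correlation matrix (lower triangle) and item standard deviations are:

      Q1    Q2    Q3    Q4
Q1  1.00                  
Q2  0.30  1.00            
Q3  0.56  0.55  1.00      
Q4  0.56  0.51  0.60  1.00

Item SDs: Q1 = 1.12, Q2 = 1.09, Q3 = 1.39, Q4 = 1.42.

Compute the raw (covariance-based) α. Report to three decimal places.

α = 0.809

Σσ²ᵢ = 1.12² + 1.09² + 1.39² + 1.42² = 6.3910
Covariances σ_ij = r_ij · s_i · s_j:
  σ(Q1,Q2) = 0.30 × 1.12 × 1.09 = 0.3662
  σ(Q1,Q3) = 0.56 × 1.12 × 1.39 = 0.8718
  σ(Q1,Q4) = 0.56 × 1.12 × 1.42 = 0.8906
  σ(Q2,Q3) = 0.55 × 1.09 × 1.39 = 0.8333
  σ(Q2,Q4) = 0.51 × 1.09 × 1.42 = 0.7894
  σ(Q3,Q4) = 0.60 × 1.39 × 1.42 = 1.1843
σ²_T = Σσ²ᵢ + 2·Σσ_ij = 6.3910 + 2 × 4.9356 = 16.2622
α = (4/3)·(1 − 6.3910/16.2622) = 0.809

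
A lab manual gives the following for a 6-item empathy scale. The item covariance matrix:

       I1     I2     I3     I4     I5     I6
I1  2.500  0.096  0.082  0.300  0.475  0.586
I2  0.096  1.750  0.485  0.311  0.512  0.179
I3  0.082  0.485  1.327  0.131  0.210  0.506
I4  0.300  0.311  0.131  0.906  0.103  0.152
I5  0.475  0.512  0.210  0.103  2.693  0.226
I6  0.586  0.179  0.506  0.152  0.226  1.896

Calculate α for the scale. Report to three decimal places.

sum of item variances = 2.500 + 1.750 + 1.327 + 0.906 + 2.693 + 1.896 = 11.072
Σ_{i<j} σ_ij = 4.354
total variance = 11.072 + 2 × 4.354 = 19.780
α = (k/(k−1))·(1 − sum of item variances/total variance) = (6/5)·(1 − 11.072/19.780) = 0.528

α = 0.528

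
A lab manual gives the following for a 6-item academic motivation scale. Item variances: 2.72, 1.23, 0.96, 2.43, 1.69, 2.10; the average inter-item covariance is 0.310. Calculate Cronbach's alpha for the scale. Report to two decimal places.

sum of item variances = 2.72 + 1.23 + 0.96 + 2.43 + 1.69 + 2.10 = 11.13
Sum of the 15 distinct covariances = 15 × 0.310 = 4.650
total variance = sum of item variances + 2·Σcov = 11.13 + 2 × 4.650 = 20.430
α = (6/5)·(1 − 11.13/20.430) = 0.55

α = 0.55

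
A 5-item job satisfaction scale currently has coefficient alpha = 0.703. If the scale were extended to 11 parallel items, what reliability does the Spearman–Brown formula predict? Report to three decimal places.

Length factor m = 11/5 = 2.2000
α' = m·α / (1 + (m−1)·α)
   = 11/5 × 0.703 / (1 + (11/5 − 1) × 0.703)
   = 1.5466 / 1.8436 = 0.839

predicted reliability = 0.839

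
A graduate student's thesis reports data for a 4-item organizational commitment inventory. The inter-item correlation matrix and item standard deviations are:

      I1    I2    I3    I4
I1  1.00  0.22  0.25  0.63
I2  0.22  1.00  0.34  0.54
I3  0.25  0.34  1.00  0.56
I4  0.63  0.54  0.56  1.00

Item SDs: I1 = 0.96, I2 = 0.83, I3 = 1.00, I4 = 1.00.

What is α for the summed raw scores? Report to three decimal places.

Σσ²ᵢ = 0.96² + 0.83² + 1.00² + 1.00² = 3.6105
Covariances σ_ij = r_ij · s_i · s_j:
  σ(I1,I2) = 0.22 × 0.96 × 0.83 = 0.1753
  σ(I1,I3) = 0.25 × 0.96 × 1.00 = 0.2400
  σ(I1,I4) = 0.63 × 0.96 × 1.00 = 0.6048
  σ(I2,I3) = 0.34 × 0.83 × 1.00 = 0.2822
  σ(I2,I4) = 0.54 × 0.83 × 1.00 = 0.4482
  σ(I3,I4) = 0.56 × 1.00 × 1.00 = 0.5600
σ²_T = Σσ²ᵢ + 2·Σσ_ij = 3.6105 + 2 × 2.3105 = 8.2315
α = (4/3)·(1 − 3.6105/8.2315) = 0.749

α = 0.749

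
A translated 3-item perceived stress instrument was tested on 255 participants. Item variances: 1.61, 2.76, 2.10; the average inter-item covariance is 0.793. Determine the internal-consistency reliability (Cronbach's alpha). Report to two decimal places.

α = 0.64

Σσ²ᵢ = 1.61 + 2.76 + 2.10 = 6.47
Sum of the 3 distinct covariances = 3 × 0.793 = 2.379
σ²_total = Σσ²ᵢ + 2·Σcov = 6.47 + 2 × 2.379 = 11.228
α = (3/2)·(1 − 6.47/11.228) = 0.64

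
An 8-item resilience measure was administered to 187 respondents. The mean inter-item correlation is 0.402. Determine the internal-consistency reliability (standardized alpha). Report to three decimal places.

α = 0.843

Standardized α = k·r̄ / (1 + (k−1)·r̄) = 8 × 0.402 / (1 + 7 × 0.402)
  = 3.2160 / 3.8140 = 0.843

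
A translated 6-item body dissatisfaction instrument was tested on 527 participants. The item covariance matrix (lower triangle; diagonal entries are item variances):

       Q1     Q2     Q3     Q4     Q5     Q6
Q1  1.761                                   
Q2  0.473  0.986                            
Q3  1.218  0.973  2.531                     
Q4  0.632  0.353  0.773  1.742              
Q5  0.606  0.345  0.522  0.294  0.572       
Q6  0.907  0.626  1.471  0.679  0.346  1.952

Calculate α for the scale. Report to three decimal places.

α = 0.818

ΣVar(i) = 1.761 + 0.986 + 2.531 + 1.742 + 0.572 + 1.952 = 9.544
Σ_{i<j} σ_ij = 10.218
σ²_total = 9.544 + 2 × 10.218 = 29.980
α = (k/(k−1))·(1 − ΣVar(i)/σ²_total) = (6/5)·(1 − 9.544/29.980) = 0.818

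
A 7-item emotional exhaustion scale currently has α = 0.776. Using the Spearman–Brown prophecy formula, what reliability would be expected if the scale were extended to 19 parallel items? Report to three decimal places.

predicted reliability = 0.904

Length factor m = 19/7 = 2.7143
α' = m·α / (1 + (m−1)·α)
   = 19/7 × 0.776 / (1 + (19/7 − 1) × 0.776)
   = 2.1063 / 2.3303 = 0.904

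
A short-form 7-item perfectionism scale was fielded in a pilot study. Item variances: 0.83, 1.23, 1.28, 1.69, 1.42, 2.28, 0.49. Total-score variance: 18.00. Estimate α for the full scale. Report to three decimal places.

sum of item variances = 0.83 + 1.23 + 1.28 + 1.69 + 1.42 + 2.28 + 0.49 = 9.22
α = (k/(k−1))·(1 − sum of item variances/total variance) = (7/6)·(1 − 9.22/18.00) = 0.569

α = 0.569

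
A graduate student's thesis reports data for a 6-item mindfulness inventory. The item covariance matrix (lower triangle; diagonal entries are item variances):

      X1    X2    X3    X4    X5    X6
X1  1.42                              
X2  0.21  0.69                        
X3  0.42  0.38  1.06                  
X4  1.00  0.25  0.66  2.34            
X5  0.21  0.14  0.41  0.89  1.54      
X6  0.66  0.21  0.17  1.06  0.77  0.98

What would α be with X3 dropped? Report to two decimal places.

Remaining items: X1, X2, X4, X5, X6 (k = 5).
sum of item variances = 1.42 + 0.69 + 2.34 + 1.54 + 0.98 = 6.97
σ²_total = 6.97 + 2 × 5.40 = 17.77
α (item deleted) = (5/4)·(1 − 6.97/17.77) = 0.76

α = 0.76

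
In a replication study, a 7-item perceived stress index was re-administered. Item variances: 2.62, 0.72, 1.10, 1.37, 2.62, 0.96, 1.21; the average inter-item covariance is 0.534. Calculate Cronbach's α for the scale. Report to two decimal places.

α = 0.79

Σσᵢ² = 2.62 + 0.72 + 1.10 + 1.37 + 2.62 + 0.96 + 1.21 = 10.60
Sum of the 21 distinct covariances = 21 × 0.534 = 11.214
total variance = Σσᵢ² + 2·Σcov = 10.60 + 2 × 11.214 = 33.028
α = (7/6)·(1 − 10.60/33.028) = 0.79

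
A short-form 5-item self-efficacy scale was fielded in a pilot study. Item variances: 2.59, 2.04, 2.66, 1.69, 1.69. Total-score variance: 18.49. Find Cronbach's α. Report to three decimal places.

α = 0.529

ΣVar(i) = 2.59 + 2.04 + 2.66 + 1.69 + 1.69 = 10.67
α = (k/(k−1))·(1 − ΣVar(i)/total variance) = (5/4)·(1 − 10.67/18.49) = 0.529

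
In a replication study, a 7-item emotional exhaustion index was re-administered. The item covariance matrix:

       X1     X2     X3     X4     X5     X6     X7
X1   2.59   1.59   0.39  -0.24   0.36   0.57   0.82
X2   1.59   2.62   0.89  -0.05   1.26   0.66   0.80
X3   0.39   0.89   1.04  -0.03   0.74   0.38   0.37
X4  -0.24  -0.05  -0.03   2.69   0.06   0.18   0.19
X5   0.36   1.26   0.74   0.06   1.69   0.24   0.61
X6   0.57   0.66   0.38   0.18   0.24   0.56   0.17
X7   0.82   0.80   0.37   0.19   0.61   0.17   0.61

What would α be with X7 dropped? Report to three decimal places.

α = 0.667

Remaining items: X1, X2, X3, X4, X5, X6 (k = 6).
Σσᵢ² = 2.59 + 2.62 + 1.04 + 2.69 + 1.69 + 0.56 = 11.19
total variance = 11.19 + 2 × 7.00 = 25.19
α (item deleted) = (6/5)·(1 − 11.19/25.19) = 0.667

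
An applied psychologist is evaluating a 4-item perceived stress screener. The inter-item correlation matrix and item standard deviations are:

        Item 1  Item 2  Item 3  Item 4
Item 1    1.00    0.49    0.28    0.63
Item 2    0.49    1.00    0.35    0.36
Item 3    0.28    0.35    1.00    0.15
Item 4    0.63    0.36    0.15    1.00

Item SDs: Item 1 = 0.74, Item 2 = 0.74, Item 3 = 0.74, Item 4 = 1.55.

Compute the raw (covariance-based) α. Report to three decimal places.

Σσ²ᵢ = 0.74² + 0.74² + 0.74² + 1.55² = 4.0453
Covariances σ_ij = r_ij · s_i · s_j:
  σ(Item 1,Item 2) = 0.49 × 0.74 × 0.74 = 0.2683
  σ(Item 1,Item 3) = 0.28 × 0.74 × 0.74 = 0.1533
  σ(Item 1,Item 4) = 0.63 × 0.74 × 1.55 = 0.7226
  σ(Item 2,Item 3) = 0.35 × 0.74 × 0.74 = 0.1917
  σ(Item 2,Item 4) = 0.36 × 0.74 × 1.55 = 0.4129
  σ(Item 3,Item 4) = 0.15 × 0.74 × 1.55 = 0.1721
σ²_T = Σσ²ᵢ + 2·Σσ_ij = 4.0453 + 2 × 1.9209 = 7.8871
α = (4/3)·(1 − 4.0453/7.8871) = 0.649

α = 0.649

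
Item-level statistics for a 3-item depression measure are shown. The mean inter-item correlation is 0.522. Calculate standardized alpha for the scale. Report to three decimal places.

Standardized α = k·r̄ / (1 + (k−1)·r̄) = 3 × 0.522 / (1 + 2 × 0.522)
  = 1.5660 / 2.0440 = 0.766

standardized alpha = 0.766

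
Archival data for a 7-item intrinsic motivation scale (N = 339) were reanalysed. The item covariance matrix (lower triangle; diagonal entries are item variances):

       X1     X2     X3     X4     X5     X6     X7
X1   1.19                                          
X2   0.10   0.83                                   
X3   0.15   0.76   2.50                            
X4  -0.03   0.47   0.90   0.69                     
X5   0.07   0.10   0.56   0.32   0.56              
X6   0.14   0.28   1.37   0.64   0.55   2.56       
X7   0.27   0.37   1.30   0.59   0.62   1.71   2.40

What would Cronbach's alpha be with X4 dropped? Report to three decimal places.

α = 0.749

Remaining items: X1, X2, X3, X5, X6, X7 (k = 6).
Σσᵢ² = 1.19 + 0.83 + 2.50 + 0.56 + 2.56 + 2.40 = 10.04
total variance = 10.04 + 2 × 8.35 = 26.74
α (item deleted) = (6/5)·(1 − 10.04/26.74) = 0.749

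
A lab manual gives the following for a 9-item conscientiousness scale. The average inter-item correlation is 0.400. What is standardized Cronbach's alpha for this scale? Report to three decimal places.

Standardized α = k·r̄ / (1 + (k−1)·r̄) = 9 × 0.400 / (1 + 8 × 0.400)
  = 3.6000 / 4.2000 = 0.857

α = 0.857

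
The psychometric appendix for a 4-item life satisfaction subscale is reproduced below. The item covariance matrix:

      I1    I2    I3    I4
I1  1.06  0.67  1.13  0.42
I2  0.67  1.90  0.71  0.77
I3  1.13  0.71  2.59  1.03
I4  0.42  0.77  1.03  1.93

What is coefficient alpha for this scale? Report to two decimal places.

Σσᵢ² = 1.06 + 1.90 + 2.59 + 1.93 = 7.48
Σ_{i<j} σ_ij = 4.73
Var(T) = 7.48 + 2 × 4.73 = 16.94
α = (k/(k−1))·(1 − Σσᵢ²/Var(T)) = (4/3)·(1 − 7.48/16.94) = 0.74

coefficient alpha = 0.74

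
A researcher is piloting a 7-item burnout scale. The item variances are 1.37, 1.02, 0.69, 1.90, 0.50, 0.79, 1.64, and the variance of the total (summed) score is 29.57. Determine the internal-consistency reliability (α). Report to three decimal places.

Σσ²ᵢ = 1.37 + 1.02 + 0.69 + 1.90 + 0.50 + 0.79 + 1.64 = 7.91
α = (k/(k−1))·(1 − Σσ²ᵢ/σ²_T) = (7/6)·(1 − 7.91/29.57) = 0.855

α = 0.855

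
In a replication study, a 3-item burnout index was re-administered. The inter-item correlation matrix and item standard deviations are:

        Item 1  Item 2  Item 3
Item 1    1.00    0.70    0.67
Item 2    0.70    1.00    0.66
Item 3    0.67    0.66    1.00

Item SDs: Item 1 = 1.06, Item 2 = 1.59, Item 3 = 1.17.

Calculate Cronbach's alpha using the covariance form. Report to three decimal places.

α = 0.845

Σσ²ᵢ = 1.06² + 1.59² + 1.17² = 5.0206
Covariances σ_ij = r_ij · s_i · s_j:
  σ(Item 1,Item 2) = 0.70 × 1.06 × 1.59 = 1.1798
  σ(Item 1,Item 3) = 0.67 × 1.06 × 1.17 = 0.8309
  σ(Item 2,Item 3) = 0.66 × 1.59 × 1.17 = 1.2278
σ²_T = Σσ²ᵢ + 2·Σσ_ij = 5.0206 + 2 × 3.2385 = 11.4976
α = (3/2)·(1 − 5.0206/11.4976) = 0.845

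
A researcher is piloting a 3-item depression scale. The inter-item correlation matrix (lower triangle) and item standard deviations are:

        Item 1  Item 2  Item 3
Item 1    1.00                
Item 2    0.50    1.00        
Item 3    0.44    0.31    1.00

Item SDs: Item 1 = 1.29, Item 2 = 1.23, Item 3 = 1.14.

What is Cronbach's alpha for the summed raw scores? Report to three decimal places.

Σσ²ᵢ = 1.29² + 1.23² + 1.14² = 4.4766
Covariances σ_ij = r_ij · s_i · s_j:
  σ(Item 1,Item 2) = 0.50 × 1.29 × 1.23 = 0.7933
  σ(Item 1,Item 3) = 0.44 × 1.29 × 1.14 = 0.6471
  σ(Item 2,Item 3) = 0.31 × 1.23 × 1.14 = 0.4347
σ²_T = Σσ²ᵢ + 2·Σσ_ij = 4.4766 + 2 × 1.8751 = 8.2268
α = (3/2)·(1 − 4.4766/8.2268) = 0.684

Cronbach's alpha = 0.684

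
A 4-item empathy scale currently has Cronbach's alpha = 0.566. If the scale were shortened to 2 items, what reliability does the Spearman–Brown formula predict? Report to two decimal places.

Length factor m = 2/4 = 0.5000
α' = m·α / (1 − (1−m)·α)
   = 2/4 × 0.566 / (1 − (1 − 2/4) × 0.566)
   = 0.2830 / 0.7170 = 0.39

predicted reliability = 0.39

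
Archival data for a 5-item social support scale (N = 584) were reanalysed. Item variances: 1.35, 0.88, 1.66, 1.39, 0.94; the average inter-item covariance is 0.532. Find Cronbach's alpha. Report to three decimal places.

Cronbach's alpha = 0.789

Σσ²ᵢ = 1.35 + 0.88 + 1.66 + 1.39 + 0.94 = 6.22
Sum of the 10 distinct covariances = 10 × 0.532 = 5.320
total variance = Σσ²ᵢ + 2·Σcov = 6.22 + 2 × 5.320 = 16.860
α = (5/4)·(1 − 6.22/16.860) = 0.789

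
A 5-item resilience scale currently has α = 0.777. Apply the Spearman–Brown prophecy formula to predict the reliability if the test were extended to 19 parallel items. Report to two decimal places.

Length factor m = 19/5 = 3.8000
α' = m·α / (1 + (m−1)·α)
   = 19/5 × 0.777 / (1 + (19/5 − 1) × 0.777)
   = 2.9526 / 3.1756 = 0.93

predicted reliability = 0.93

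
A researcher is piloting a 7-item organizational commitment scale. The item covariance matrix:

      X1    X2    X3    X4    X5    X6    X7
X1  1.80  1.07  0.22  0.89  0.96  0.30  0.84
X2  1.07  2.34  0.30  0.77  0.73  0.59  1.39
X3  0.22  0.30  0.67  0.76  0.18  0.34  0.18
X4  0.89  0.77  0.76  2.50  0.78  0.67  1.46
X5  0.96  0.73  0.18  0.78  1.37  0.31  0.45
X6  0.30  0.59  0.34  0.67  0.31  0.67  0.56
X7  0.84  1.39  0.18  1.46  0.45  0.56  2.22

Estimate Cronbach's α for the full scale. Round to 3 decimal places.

α = 0.821

ΣVar(i) = 1.80 + 2.34 + 0.67 + 2.50 + 1.37 + 0.67 + 2.22 = 11.57
Σ_{i<j} σ_ij = 13.75
Var(T) = 11.57 + 2 × 13.75 = 39.07
α = (k/(k−1))·(1 − ΣVar(i)/Var(T)) = (7/6)·(1 − 11.57/39.07) = 0.821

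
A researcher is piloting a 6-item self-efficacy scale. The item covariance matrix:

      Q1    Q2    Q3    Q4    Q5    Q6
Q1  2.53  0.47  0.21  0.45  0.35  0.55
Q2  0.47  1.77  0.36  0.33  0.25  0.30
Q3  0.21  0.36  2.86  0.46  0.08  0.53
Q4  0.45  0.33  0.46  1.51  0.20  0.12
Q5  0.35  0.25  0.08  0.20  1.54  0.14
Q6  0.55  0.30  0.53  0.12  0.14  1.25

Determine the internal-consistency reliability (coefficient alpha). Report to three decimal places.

Σσ²ᵢ = 2.53 + 1.77 + 2.86 + 1.51 + 1.54 + 1.25 = 11.46
Sum of the distinct covariances = 4.80
σ²_total = 11.46 + 2 × 4.80 = 21.06
α = (k/(k−1))·(1 − Σσ²ᵢ/σ²_total) = (6/5)·(1 − 11.46/21.06) = 0.547

coefficient alpha = 0.547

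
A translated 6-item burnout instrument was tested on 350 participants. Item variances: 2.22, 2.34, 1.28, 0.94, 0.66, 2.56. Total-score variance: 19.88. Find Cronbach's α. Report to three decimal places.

Cronbach's α = 0.596

Σσ²ᵢ = 2.22 + 2.34 + 1.28 + 0.94 + 0.66 + 2.56 = 10.00
α = (k/(k−1))·(1 − Σσ²ᵢ/σ²_T) = (6/5)·(1 − 10.00/19.88) = 0.596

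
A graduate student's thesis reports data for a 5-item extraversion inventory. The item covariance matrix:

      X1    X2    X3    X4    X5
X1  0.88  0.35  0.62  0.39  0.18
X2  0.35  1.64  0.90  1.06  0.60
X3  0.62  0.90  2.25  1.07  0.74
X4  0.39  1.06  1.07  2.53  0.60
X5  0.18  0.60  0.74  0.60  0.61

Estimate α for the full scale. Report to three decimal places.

ΣVar(i) = 0.88 + 1.64 + 2.25 + 2.53 + 0.61 = 7.91
Sum of the distinct covariances = 6.51
total variance = 7.91 + 2 × 6.51 = 20.93
α = (k/(k−1))·(1 − ΣVar(i)/total variance) = (5/4)·(1 − 7.91/20.93) = 0.778

α = 0.778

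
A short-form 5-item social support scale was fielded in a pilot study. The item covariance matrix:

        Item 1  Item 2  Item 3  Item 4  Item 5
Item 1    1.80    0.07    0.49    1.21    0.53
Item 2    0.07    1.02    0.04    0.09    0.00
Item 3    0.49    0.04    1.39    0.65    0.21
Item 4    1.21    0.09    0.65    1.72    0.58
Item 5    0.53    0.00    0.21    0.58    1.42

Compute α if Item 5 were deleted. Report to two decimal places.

α = 0.62

Remaining items: Item 1, Item 2, Item 3, Item 4 (k = 4).
Σσᵢ² = 1.80 + 1.02 + 1.39 + 1.72 = 5.93
total variance = 5.93 + 2 × 2.55 = 11.03
α (item deleted) = (4/3)·(1 − 5.93/11.03) = 0.62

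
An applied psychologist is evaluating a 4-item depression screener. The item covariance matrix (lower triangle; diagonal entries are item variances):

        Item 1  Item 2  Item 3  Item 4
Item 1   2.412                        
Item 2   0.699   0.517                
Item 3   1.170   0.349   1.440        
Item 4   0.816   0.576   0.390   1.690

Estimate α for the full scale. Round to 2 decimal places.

Σσᵢ² = 2.412 + 0.517 + 1.440 + 1.690 = 6.059
Sum of the distinct covariances = 4.000
σ²_total = 6.059 + 2 × 4.000 = 14.059
α = (k/(k−1))·(1 − Σσᵢ²/σ²_total) = (4/3)·(1 − 6.059/14.059) = 0.76

α = 0.76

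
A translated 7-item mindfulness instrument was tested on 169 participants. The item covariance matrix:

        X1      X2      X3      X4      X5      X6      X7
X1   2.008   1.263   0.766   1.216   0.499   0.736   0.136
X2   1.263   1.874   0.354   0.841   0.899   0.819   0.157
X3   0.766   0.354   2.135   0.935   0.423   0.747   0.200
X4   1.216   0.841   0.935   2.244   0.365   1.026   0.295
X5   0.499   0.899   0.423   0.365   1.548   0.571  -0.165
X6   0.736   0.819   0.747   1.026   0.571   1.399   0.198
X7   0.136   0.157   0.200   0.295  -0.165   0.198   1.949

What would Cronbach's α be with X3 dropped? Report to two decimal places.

α = 0.74

Remaining items: X1, X2, X4, X5, X6, X7 (k = 6).
ΣVar(i) = 2.008 + 1.874 + 2.244 + 1.548 + 1.399 + 1.949 = 11.022
Var(T) = 11.022 + 2 × 8.856 = 28.734
α (item deleted) = (6/5)·(1 − 11.022/28.734) = 0.74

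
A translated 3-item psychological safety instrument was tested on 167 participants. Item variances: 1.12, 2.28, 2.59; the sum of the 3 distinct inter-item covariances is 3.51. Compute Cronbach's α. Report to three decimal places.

α = 0.809

Σσᵢ² = 1.12 + 2.28 + 2.59 = 5.99
Sum of distinct covariances = 3.51
Var(T) = Σσᵢ² + 2·Σcov = 5.99 + 2 × 3.51 = 13.01
α = (3/2)·(1 − 5.99/13.01) = 0.809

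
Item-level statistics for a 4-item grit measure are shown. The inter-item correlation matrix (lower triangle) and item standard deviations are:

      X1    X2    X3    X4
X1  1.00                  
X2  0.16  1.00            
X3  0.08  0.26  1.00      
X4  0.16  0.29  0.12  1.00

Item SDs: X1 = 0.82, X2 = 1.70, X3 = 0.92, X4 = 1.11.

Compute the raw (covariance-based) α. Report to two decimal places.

α = 0.46

Σσ²ᵢ = 0.82² + 1.70² + 0.92² + 1.11² = 5.6409
Covariances σ_ij = r_ij · s_i · s_j:
  σ(X1,X2) = 0.16 × 0.82 × 1.70 = 0.2230
  σ(X1,X3) = 0.08 × 0.82 × 0.92 = 0.0604
  σ(X1,X4) = 0.16 × 0.82 × 1.11 = 0.1456
  σ(X2,X3) = 0.26 × 1.70 × 0.92 = 0.4066
  σ(X2,X4) = 0.29 × 1.70 × 1.11 = 0.5472
  σ(X3,X4) = 0.12 × 0.92 × 1.11 = 0.1225
σ²_T = Σσ²ᵢ + 2·Σσ_ij = 5.6409 + 2 × 1.5053 = 8.6515
α = (4/3)·(1 − 5.6409/8.6515) = 0.46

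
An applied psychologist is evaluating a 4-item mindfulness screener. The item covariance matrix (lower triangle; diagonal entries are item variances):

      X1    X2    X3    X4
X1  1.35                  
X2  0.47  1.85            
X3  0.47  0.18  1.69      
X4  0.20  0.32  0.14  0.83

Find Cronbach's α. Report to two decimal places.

Cronbach's α = 0.51

Σσ²ᵢ = 1.35 + 1.85 + 1.69 + 0.83 = 5.72
Sum of the distinct covariances = 1.78
total variance = 5.72 + 2 × 1.78 = 9.28
α = (k/(k−1))·(1 − Σσ²ᵢ/total variance) = (4/3)·(1 − 5.72/9.28) = 0.51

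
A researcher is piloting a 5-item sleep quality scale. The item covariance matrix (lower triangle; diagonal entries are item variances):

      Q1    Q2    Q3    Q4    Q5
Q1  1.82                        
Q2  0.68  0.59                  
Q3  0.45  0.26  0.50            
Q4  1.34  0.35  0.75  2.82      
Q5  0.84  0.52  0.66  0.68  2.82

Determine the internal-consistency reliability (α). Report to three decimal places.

Σσᵢ² = 1.82 + 0.59 + 0.50 + 2.82 + 2.82 = 8.55
Σ_{i<j} σ_ij = 6.53
σ²_total = 8.55 + 2 × 6.53 = 21.61
α = (k/(k−1))·(1 − Σσᵢ²/σ²_total) = (5/4)·(1 − 8.55/21.61) = 0.755

α = 0.755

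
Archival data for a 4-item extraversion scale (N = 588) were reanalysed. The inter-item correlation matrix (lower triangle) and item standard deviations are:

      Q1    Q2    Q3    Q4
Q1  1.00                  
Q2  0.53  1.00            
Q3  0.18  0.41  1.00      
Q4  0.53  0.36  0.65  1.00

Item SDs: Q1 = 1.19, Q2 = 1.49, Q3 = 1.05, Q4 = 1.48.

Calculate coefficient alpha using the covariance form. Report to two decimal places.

Σσ²ᵢ = 1.19² + 1.49² + 1.05² + 1.48² = 6.9291
Covariances σ_ij = r_ij · s_i · s_j:
  σ(Q1,Q2) = 0.53 × 1.19 × 1.49 = 0.9397
  σ(Q1,Q3) = 0.18 × 1.19 × 1.05 = 0.2249
  σ(Q1,Q4) = 0.53 × 1.19 × 1.48 = 0.9334
  σ(Q2,Q3) = 0.41 × 1.49 × 1.05 = 0.6414
  σ(Q2,Q4) = 0.36 × 1.49 × 1.48 = 0.7939
  σ(Q3,Q4) = 0.65 × 1.05 × 1.48 = 1.0101
σ²_T = Σσ²ᵢ + 2·Σσ_ij = 6.9291 + 2 × 4.5434 = 16.0159
α = (4/3)·(1 − 6.9291/16.0159) = 0.76

α = 0.76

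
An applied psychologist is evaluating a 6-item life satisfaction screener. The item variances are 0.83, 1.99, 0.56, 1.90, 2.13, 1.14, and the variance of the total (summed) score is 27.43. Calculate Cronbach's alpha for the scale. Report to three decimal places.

Σσ²ᵢ = 0.83 + 1.99 + 0.56 + 1.90 + 2.13 + 1.14 = 8.55
α = (k/(k−1))·(1 − Σσ²ᵢ/σ²_total) = (6/5)·(1 − 8.55/27.43) = 0.826

Cronbach's alpha = 0.826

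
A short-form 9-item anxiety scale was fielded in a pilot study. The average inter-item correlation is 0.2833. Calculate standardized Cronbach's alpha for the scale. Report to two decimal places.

Standardized α = k·r̄ / (1 + (k−1)·r̄) = 9 × 0.2833 / (1 + 8 × 0.2833)
  = 2.5497 / 3.2664 = 0.78

standardized Cronbach's alpha = 0.78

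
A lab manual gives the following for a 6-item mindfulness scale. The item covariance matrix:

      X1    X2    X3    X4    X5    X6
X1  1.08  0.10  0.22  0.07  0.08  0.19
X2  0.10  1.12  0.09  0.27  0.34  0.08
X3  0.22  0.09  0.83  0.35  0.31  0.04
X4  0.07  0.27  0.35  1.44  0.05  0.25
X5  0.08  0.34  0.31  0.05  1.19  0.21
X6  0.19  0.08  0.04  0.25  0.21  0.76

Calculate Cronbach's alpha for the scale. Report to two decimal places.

Cronbach's alpha = 0.54

sum of item variances = 1.08 + 1.12 + 0.83 + 1.44 + 1.19 + 0.76 = 6.42
Sum of the distinct covariances = 2.65
σ²_total = 6.42 + 2 × 2.65 = 11.72
α = (k/(k−1))·(1 − sum of item variances/σ²_total) = (6/5)·(1 − 6.42/11.72) = 0.54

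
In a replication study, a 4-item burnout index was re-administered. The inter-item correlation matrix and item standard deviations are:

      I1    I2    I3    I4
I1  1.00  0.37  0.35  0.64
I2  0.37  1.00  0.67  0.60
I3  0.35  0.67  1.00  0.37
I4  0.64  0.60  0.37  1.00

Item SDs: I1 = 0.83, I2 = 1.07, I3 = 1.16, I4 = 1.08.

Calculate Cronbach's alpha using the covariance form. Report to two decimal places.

α = 0.80

Σσ²ᵢ = 0.83² + 1.07² + 1.16² + 1.08² = 4.3458
Covariances σ_ij = r_ij · s_i · s_j:
  σ(I1,I2) = 0.37 × 0.83 × 1.07 = 0.3286
  σ(I1,I3) = 0.35 × 0.83 × 1.16 = 0.3370
  σ(I1,I4) = 0.64 × 0.83 × 1.08 = 0.5737
  σ(I2,I3) = 0.67 × 1.07 × 1.16 = 0.8316
  σ(I2,I4) = 0.60 × 1.07 × 1.08 = 0.6934
  σ(I3,I4) = 0.37 × 1.16 × 1.08 = 0.4635
σ²_T = Σσ²ᵢ + 2·Σσ_ij = 4.3458 + 2 × 3.2278 = 10.8014
α = (4/3)·(1 − 4.3458/10.8014) = 0.80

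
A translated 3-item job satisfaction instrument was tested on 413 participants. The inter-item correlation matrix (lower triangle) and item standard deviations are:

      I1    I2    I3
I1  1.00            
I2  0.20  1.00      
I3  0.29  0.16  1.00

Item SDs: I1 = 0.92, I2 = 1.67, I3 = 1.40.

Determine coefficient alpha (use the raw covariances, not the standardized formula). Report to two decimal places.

Σσ²ᵢ = 0.92² + 1.67² + 1.40² = 5.5953
Covariances σ_ij = r_ij · s_i · s_j:
  σ(I1,I2) = 0.20 × 0.92 × 1.67 = 0.3073
  σ(I1,I3) = 0.29 × 0.92 × 1.40 = 0.3735
  σ(I2,I3) = 0.16 × 1.67 × 1.40 = 0.3741
σ²_T = Σσ²ᵢ + 2·Σσ_ij = 5.5953 + 2 × 1.0549 = 7.7051
α = (3/2)·(1 − 5.5953/7.7051) = 0.41

coefficient alpha = 0.41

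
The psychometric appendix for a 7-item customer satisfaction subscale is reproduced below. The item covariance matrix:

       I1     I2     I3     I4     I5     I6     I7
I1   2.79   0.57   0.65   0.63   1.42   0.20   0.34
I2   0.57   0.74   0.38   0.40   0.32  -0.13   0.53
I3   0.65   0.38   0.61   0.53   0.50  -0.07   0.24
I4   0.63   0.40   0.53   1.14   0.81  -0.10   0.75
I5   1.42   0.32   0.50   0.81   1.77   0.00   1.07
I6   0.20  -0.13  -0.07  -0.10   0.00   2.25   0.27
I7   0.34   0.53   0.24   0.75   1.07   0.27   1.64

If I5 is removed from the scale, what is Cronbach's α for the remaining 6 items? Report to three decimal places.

Remaining items: I1, I2, I3, I4, I6, I7 (k = 6).
ΣVar(i) = 2.79 + 0.74 + 0.61 + 1.14 + 2.25 + 1.64 = 9.17
σ²_T = 9.17 + 2 × 5.19 = 19.55
α (item deleted) = (6/5)·(1 − 9.17/19.55) = 0.637

Cronbach's α = 0.637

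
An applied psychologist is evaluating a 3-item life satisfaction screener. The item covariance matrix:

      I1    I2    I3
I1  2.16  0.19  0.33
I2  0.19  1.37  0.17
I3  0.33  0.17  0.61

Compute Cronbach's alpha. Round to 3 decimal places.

Σσ²ᵢ = 2.16 + 1.37 + 0.61 = 4.14
Σ_{i<j} σ_ij = 0.69
σ²_total = 4.14 + 2 × 0.69 = 5.52
α = (k/(k−1))·(1 − Σσ²ᵢ/σ²_total) = (3/2)·(1 − 4.14/5.52) = 0.375

α = 0.375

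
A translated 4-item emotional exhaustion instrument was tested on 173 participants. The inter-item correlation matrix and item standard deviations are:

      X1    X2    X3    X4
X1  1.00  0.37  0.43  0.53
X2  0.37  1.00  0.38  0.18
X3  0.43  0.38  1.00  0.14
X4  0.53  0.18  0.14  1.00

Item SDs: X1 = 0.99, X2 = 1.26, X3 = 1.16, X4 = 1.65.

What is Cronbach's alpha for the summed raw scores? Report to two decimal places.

Σσ²ᵢ = 0.99² + 1.26² + 1.16² + 1.65² = 6.6358
Covariances σ_ij = r_ij · s_i · s_j:
  σ(X1,X2) = 0.37 × 0.99 × 1.26 = 0.4615
  σ(X1,X3) = 0.43 × 0.99 × 1.16 = 0.4938
  σ(X1,X4) = 0.53 × 0.99 × 1.65 = 0.8658
  σ(X2,X3) = 0.38 × 1.26 × 1.16 = 0.5554
  σ(X2,X4) = 0.18 × 1.26 × 1.65 = 0.3742
  σ(X3,X4) = 0.14 × 1.16 × 1.65 = 0.2680
σ²_T = Σσ²ᵢ + 2·Σσ_ij = 6.6358 + 2 × 3.0187 = 12.6732
α = (4/3)·(1 − 6.6358/12.6732) = 0.64

α = 0.64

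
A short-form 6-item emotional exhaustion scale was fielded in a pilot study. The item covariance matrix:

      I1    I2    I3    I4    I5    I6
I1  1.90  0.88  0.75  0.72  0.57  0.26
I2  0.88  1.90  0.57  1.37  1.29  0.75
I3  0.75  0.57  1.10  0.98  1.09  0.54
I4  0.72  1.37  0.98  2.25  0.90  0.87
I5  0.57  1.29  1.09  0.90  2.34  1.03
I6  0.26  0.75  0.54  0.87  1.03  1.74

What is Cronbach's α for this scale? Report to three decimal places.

α = 0.829

ΣVar(i) = 1.90 + 1.90 + 1.10 + 2.25 + 2.34 + 1.74 = 11.23
Σ_{i<j} σ_ij = 12.57
Var(T) = 11.23 + 2 × 12.57 = 36.37
α = (k/(k−1))·(1 − ΣVar(i)/Var(T)) = (6/5)·(1 − 11.23/36.37) = 0.829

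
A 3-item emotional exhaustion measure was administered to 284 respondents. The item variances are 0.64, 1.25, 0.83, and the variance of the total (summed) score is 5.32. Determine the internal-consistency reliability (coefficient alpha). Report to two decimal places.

coefficient alpha = 0.73

sum of item variances = 0.64 + 1.25 + 0.83 = 2.72
α = (k/(k−1))·(1 − sum of item variances/total variance) = (3/2)·(1 − 2.72/5.32) = 0.73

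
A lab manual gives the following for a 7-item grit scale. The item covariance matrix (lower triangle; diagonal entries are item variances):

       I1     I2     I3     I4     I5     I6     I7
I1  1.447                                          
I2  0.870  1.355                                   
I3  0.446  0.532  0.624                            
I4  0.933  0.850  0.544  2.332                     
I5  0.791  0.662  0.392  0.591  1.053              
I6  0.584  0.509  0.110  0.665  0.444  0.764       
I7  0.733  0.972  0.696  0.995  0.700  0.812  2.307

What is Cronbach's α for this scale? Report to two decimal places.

Cronbach's α = 0.86

sum of item variances = 1.447 + 1.355 + 0.624 + 2.332 + 1.053 + 0.764 + 2.307 = 9.882
Σ_{i<j} σ_ij = 13.831
σ²_total = 9.882 + 2 × 13.831 = 37.544
α = (k/(k−1))·(1 − sum of item variances/σ²_total) = (7/6)·(1 − 9.882/37.544) = 0.86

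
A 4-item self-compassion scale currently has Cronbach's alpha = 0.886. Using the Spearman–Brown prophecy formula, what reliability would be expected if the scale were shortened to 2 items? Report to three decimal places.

Length factor m = 2/4 = 0.5000
α' = m·α / (1 − (1−m)·α)
   = 2/4 × 0.886 / (1 − (1 − 2/4) × 0.886)
   = 0.4430 / 0.5570 = 0.795

predicted reliability = 0.795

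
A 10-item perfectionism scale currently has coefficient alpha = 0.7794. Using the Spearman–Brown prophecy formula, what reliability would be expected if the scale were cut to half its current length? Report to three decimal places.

predicted reliability = 0.639

Length factor m = 1/2
α' = m·α / (1 − (1−m)·α)
   = 1/2 × 0.7794 / (1 − (1 − 1/2) × 0.7794)
   = 0.3897 / 0.6103 = 0.639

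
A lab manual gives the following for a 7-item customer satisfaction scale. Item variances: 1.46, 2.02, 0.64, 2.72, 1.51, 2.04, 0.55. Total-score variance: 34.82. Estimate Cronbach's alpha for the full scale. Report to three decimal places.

Cronbach's alpha = 0.800

sum of item variances = 1.46 + 2.02 + 0.64 + 2.72 + 1.51 + 2.04 + 0.55 = 10.94
α = (k/(k−1))·(1 − sum of item variances/σ²_total) = (7/6)·(1 − 10.94/34.82) = 0.800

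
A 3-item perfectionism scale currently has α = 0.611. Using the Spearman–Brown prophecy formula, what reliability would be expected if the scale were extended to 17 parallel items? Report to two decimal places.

Length factor m = 17/3 = 5.6667
α' = m·α / (1 + (m−1)·α)
   = 17/3 × 0.611 / (1 + (17/3 − 1) × 0.611)
   = 3.4623 / 3.8513 = 0.90

predicted reliability = 0.90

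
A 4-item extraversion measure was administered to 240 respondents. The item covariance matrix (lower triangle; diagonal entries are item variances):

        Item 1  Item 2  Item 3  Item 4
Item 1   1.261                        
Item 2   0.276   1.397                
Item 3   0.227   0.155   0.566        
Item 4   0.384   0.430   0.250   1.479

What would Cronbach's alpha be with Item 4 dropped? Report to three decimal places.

α = 0.435

Remaining items: Item 1, Item 2, Item 3 (k = 3).
Σσ²ᵢ = 1.261 + 1.397 + 0.566 = 3.224
σ²_T = 3.224 + 2 × 0.658 = 4.540
α (item deleted) = (3/2)·(1 − 3.224/4.540) = 0.435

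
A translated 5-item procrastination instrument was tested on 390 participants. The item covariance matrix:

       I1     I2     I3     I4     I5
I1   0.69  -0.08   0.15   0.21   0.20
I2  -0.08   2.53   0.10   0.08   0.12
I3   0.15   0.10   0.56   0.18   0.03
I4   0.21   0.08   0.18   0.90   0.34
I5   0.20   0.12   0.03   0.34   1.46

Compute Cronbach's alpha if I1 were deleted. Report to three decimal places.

Remaining items: I2, I3, I4, I5 (k = 4).
ΣVar(i) = 2.53 + 0.56 + 0.90 + 1.46 = 5.45
total variance = 5.45 + 2 × 0.85 = 7.15
α (item deleted) = (4/3)·(1 − 5.45/7.15) = 0.317

α = 0.317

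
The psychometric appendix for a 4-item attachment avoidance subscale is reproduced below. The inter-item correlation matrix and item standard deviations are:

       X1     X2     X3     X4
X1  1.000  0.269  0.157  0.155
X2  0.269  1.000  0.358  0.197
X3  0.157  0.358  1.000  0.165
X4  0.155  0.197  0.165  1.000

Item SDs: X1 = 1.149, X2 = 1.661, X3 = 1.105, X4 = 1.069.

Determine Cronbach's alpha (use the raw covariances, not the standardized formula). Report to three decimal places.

α = 0.527

Σσ²ᵢ = 1.149² + 1.661² + 1.105² + 1.069² = 6.4429
Covariances σ_ij = r_ij · s_i · s_j:
  σ(X1,X2) = 0.269 × 1.149 × 1.661 = 0.5134
  σ(X1,X3) = 0.157 × 1.149 × 1.105 = 0.1993
  σ(X1,X4) = 0.155 × 1.149 × 1.069 = 0.1904
  σ(X2,X3) = 0.358 × 1.661 × 1.105 = 0.6571
  σ(X2,X4) = 0.197 × 1.661 × 1.069 = 0.3498
  σ(X3,X4) = 0.165 × 1.105 × 1.069 = 0.1949
σ²_T = Σσ²ᵢ + 2·Σσ_ij = 6.4429 + 2 × 2.1049 = 10.6527
α = (4/3)·(1 − 6.4429/10.6527) = 0.527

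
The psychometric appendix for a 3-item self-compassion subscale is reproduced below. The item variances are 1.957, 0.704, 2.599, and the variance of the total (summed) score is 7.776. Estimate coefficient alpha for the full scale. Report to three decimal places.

Σσᵢ² = 1.957 + 0.704 + 2.599 = 5.260
α = (k/(k−1))·(1 − Σσᵢ²/Var(T)) = (3/2)·(1 − 5.260/7.776) = 0.485

α = 0.485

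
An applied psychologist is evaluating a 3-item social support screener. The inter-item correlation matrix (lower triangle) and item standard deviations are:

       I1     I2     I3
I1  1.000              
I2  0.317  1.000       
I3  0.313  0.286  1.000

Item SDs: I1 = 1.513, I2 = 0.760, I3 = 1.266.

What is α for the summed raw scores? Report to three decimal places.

α = 0.535

Σσ²ᵢ = 1.513² + 0.760² + 1.266² = 4.4695
Covariances σ_ij = r_ij · s_i · s_j:
  σ(I1,I2) = 0.317 × 1.513 × 0.760 = 0.3645
  σ(I1,I3) = 0.313 × 1.513 × 1.266 = 0.5995
  σ(I2,I3) = 0.286 × 0.760 × 1.266 = 0.2752
σ²_T = Σσ²ᵢ + 2·Σσ_ij = 4.4695 + 2 × 1.2392 = 6.9479
α = (3/2)·(1 − 4.4695/6.9479) = 0.535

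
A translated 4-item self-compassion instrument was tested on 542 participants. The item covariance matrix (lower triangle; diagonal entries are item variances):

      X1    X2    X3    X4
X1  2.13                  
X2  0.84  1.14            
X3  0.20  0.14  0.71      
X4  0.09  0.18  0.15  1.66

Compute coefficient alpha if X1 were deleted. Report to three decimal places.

Remaining items: X2, X3, X4 (k = 3).
Σσ²ᵢ = 1.14 + 0.71 + 1.66 = 3.51
Var(T) = 3.51 + 2 × 0.47 = 4.45
α (item deleted) = (3/2)·(1 − 3.51/4.45) = 0.317

α = 0.317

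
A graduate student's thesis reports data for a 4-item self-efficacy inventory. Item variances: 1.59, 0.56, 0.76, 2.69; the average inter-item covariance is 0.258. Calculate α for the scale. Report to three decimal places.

Σσᵢ² = 1.59 + 0.56 + 0.76 + 2.69 = 5.60
Sum of the 6 distinct covariances = 6 × 0.258 = 1.548
Var(T) = Σσᵢ² + 2·Σcov = 5.60 + 2 × 1.548 = 8.696
α = (4/3)·(1 − 5.60/8.696) = 0.475

α = 0.475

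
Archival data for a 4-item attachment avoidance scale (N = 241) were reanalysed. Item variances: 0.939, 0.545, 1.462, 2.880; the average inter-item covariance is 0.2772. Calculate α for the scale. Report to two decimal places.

α = 0.48

ΣVar(i) = 0.939 + 0.545 + 1.462 + 2.880 = 5.826
Sum of the 6 distinct covariances = 6 × 0.2772 = 1.6632
σ²_total = ΣVar(i) + 2·Σcov = 5.826 + 2 × 1.6632 = 9.1524
α = (4/3)·(1 − 5.826/9.1524) = 0.48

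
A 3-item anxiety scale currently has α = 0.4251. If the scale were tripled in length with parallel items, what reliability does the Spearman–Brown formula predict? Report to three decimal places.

Length factor m = 3
α' = m·α / (1 + (m−1)·α)
   = 3 × 0.4251 / (1 + (3 − 1) × 0.4251)
   = 1.2753 / 1.8502 = 0.689

predicted reliability = 0.689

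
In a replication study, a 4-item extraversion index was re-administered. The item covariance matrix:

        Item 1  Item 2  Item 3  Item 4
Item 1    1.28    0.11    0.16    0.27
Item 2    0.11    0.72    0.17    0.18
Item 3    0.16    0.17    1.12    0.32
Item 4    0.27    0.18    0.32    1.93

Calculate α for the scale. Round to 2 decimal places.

α = 0.43

Σσ²ᵢ = 1.28 + 0.72 + 1.12 + 1.93 = 5.05
Σ_{i<j} σ_ij = 1.21
total variance = 5.05 + 2 × 1.21 = 7.47
α = (k/(k−1))·(1 − Σσ²ᵢ/total variance) = (4/3)·(1 − 5.05/7.47) = 0.43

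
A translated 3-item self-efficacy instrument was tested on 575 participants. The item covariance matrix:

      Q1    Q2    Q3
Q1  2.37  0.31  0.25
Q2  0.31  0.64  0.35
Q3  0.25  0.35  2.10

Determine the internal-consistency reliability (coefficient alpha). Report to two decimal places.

coefficient alpha = 0.39

Σσᵢ² = 2.37 + 0.64 + 2.10 = 5.11
Sum of the distinct covariances = 0.91
σ²_total = 5.11 + 2 × 0.91 = 6.93
α = (k/(k−1))·(1 − Σσᵢ²/σ²_total) = (3/2)·(1 − 5.11/6.93) = 0.39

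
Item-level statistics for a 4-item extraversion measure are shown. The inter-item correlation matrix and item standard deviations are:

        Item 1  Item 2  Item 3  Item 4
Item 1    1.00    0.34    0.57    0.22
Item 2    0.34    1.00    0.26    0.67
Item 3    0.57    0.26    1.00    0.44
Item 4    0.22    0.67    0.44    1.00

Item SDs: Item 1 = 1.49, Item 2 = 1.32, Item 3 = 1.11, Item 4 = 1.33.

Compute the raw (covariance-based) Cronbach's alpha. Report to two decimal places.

α = 0.73

Σσ²ᵢ = 1.49² + 1.32² + 1.11² + 1.33² = 6.9635
Covariances σ_ij = r_ij · s_i · s_j:
  σ(Item 1,Item 2) = 0.34 × 1.49 × 1.32 = 0.6687
  σ(Item 1,Item 3) = 0.57 × 1.49 × 1.11 = 0.9427
  σ(Item 1,Item 4) = 0.22 × 1.49 × 1.33 = 0.4360
  σ(Item 2,Item 3) = 0.26 × 1.32 × 1.11 = 0.3810
  σ(Item 2,Item 4) = 0.67 × 1.32 × 1.33 = 1.1763
  σ(Item 3,Item 4) = 0.44 × 1.11 × 1.33 = 0.6496
σ²_T = Σσ²ᵢ + 2·Σσ_ij = 6.9635 + 2 × 4.2543 = 15.4721
α = (4/3)·(1 − 6.9635/15.4721) = 0.73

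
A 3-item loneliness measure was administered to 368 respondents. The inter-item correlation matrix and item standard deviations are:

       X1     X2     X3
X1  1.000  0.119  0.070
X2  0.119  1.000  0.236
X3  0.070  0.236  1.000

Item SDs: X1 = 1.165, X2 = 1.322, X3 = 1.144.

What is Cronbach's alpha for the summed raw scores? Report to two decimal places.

Cronbach's alpha = 0.33

Σσ²ᵢ = 1.165² + 1.322² + 1.144² = 4.4136
Covariances σ_ij = r_ij · s_i · s_j:
  σ(X1,X2) = 0.119 × 1.165 × 1.322 = 0.1833
  σ(X1,X3) = 0.070 × 1.165 × 1.144 = 0.0933
  σ(X2,X3) = 0.236 × 1.322 × 1.144 = 0.3569
σ²_T = Σσ²ᵢ + 2·Σσ_ij = 4.4136 + 2 × 0.6335 = 5.6806
α = (3/2)·(1 − 4.4136/5.6806) = 0.33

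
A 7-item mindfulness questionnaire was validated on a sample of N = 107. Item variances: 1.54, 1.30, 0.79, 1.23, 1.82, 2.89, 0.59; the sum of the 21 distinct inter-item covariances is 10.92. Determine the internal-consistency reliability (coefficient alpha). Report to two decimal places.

sum of item variances = 1.54 + 1.30 + 0.79 + 1.23 + 1.82 + 2.89 + 0.59 = 10.16
Sum of distinct covariances = 10.92
σ²_T = sum of item variances + 2·Σcov = 10.16 + 2 × 10.92 = 32.00
α = (7/6)·(1 − 10.16/32.00) = 0.80

coefficient alpha = 0.80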